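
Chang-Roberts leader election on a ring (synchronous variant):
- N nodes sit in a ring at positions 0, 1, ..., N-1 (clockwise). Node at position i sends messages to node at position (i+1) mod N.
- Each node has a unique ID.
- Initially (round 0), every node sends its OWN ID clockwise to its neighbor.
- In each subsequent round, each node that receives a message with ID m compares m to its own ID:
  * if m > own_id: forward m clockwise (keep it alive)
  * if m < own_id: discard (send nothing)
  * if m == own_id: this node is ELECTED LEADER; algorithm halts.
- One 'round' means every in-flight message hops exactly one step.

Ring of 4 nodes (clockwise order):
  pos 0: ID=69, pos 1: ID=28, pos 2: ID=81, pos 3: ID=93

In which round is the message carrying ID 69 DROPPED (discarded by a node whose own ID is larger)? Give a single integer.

Answer: 2

Derivation:
Round 1: pos1(id28) recv 69: fwd; pos2(id81) recv 28: drop; pos3(id93) recv 81: drop; pos0(id69) recv 93: fwd
Round 2: pos2(id81) recv 69: drop; pos1(id28) recv 93: fwd
Round 3: pos2(id81) recv 93: fwd
Round 4: pos3(id93) recv 93: ELECTED
Message ID 69 originates at pos 0; dropped at pos 2 in round 2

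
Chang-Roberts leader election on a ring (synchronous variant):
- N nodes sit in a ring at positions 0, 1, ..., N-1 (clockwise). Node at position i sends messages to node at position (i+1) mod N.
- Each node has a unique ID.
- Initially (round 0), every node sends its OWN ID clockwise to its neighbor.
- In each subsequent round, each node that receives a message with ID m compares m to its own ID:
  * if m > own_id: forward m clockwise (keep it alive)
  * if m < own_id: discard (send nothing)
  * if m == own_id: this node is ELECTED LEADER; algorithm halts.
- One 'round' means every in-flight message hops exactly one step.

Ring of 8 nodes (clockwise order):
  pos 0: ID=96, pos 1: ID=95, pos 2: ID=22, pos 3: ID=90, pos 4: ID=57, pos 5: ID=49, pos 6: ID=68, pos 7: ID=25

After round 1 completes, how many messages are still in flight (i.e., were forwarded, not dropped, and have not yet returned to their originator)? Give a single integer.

Round 1: pos1(id95) recv 96: fwd; pos2(id22) recv 95: fwd; pos3(id90) recv 22: drop; pos4(id57) recv 90: fwd; pos5(id49) recv 57: fwd; pos6(id68) recv 49: drop; pos7(id25) recv 68: fwd; pos0(id96) recv 25: drop
After round 1: 5 messages still in flight

Answer: 5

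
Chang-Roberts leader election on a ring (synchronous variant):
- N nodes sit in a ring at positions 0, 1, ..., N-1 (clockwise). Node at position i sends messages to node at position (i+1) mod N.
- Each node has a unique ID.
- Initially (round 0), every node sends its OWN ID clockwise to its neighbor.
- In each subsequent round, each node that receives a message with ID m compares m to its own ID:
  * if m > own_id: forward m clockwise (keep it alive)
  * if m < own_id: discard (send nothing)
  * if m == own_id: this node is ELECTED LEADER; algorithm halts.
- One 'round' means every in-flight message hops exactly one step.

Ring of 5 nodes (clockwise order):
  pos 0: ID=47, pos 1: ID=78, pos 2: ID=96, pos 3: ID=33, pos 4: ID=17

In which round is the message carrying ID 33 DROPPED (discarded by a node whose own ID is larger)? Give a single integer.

Round 1: pos1(id78) recv 47: drop; pos2(id96) recv 78: drop; pos3(id33) recv 96: fwd; pos4(id17) recv 33: fwd; pos0(id47) recv 17: drop
Round 2: pos4(id17) recv 96: fwd; pos0(id47) recv 33: drop
Round 3: pos0(id47) recv 96: fwd
Round 4: pos1(id78) recv 96: fwd
Round 5: pos2(id96) recv 96: ELECTED
Message ID 33 originates at pos 3; dropped at pos 0 in round 2

Answer: 2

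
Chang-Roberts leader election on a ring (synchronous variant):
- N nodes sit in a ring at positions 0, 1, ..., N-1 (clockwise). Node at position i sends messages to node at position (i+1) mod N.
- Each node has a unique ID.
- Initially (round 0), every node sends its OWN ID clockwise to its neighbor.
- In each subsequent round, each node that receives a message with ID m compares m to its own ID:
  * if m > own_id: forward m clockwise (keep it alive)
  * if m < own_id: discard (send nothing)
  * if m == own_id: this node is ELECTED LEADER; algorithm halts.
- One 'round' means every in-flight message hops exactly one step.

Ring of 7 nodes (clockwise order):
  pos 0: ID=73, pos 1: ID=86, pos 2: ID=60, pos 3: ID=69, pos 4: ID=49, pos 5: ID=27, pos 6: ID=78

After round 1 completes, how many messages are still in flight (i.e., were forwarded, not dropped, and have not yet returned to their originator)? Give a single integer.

Round 1: pos1(id86) recv 73: drop; pos2(id60) recv 86: fwd; pos3(id69) recv 60: drop; pos4(id49) recv 69: fwd; pos5(id27) recv 49: fwd; pos6(id78) recv 27: drop; pos0(id73) recv 78: fwd
After round 1: 4 messages still in flight

Answer: 4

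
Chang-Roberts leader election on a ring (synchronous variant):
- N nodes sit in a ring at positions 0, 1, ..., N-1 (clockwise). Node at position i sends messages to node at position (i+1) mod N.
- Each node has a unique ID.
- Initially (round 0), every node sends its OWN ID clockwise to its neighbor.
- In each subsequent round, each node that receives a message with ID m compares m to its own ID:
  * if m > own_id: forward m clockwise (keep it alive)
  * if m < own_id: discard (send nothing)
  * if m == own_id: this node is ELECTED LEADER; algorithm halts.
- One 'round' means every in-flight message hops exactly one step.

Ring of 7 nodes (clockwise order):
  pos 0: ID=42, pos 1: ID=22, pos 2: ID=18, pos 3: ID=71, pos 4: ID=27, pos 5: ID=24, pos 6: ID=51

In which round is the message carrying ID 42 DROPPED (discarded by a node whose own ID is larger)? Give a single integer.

Round 1: pos1(id22) recv 42: fwd; pos2(id18) recv 22: fwd; pos3(id71) recv 18: drop; pos4(id27) recv 71: fwd; pos5(id24) recv 27: fwd; pos6(id51) recv 24: drop; pos0(id42) recv 51: fwd
Round 2: pos2(id18) recv 42: fwd; pos3(id71) recv 22: drop; pos5(id24) recv 71: fwd; pos6(id51) recv 27: drop; pos1(id22) recv 51: fwd
Round 3: pos3(id71) recv 42: drop; pos6(id51) recv 71: fwd; pos2(id18) recv 51: fwd
Round 4: pos0(id42) recv 71: fwd; pos3(id71) recv 51: drop
Round 5: pos1(id22) recv 71: fwd
Round 6: pos2(id18) recv 71: fwd
Round 7: pos3(id71) recv 71: ELECTED
Message ID 42 originates at pos 0; dropped at pos 3 in round 3

Answer: 3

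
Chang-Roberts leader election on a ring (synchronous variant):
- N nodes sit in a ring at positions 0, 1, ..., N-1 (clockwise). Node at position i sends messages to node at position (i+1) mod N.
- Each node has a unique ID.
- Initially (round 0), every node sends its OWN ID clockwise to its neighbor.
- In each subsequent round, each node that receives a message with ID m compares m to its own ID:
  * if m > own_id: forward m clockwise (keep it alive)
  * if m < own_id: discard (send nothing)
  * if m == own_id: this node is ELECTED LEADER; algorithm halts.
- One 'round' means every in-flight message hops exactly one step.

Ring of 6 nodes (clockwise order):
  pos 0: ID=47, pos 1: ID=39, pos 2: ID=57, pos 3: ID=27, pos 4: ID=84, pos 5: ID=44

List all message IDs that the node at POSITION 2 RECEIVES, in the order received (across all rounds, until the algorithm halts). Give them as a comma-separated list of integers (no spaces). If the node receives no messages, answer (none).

Answer: 39,47,84

Derivation:
Round 1: pos1(id39) recv 47: fwd; pos2(id57) recv 39: drop; pos3(id27) recv 57: fwd; pos4(id84) recv 27: drop; pos5(id44) recv 84: fwd; pos0(id47) recv 44: drop
Round 2: pos2(id57) recv 47: drop; pos4(id84) recv 57: drop; pos0(id47) recv 84: fwd
Round 3: pos1(id39) recv 84: fwd
Round 4: pos2(id57) recv 84: fwd
Round 5: pos3(id27) recv 84: fwd
Round 6: pos4(id84) recv 84: ELECTED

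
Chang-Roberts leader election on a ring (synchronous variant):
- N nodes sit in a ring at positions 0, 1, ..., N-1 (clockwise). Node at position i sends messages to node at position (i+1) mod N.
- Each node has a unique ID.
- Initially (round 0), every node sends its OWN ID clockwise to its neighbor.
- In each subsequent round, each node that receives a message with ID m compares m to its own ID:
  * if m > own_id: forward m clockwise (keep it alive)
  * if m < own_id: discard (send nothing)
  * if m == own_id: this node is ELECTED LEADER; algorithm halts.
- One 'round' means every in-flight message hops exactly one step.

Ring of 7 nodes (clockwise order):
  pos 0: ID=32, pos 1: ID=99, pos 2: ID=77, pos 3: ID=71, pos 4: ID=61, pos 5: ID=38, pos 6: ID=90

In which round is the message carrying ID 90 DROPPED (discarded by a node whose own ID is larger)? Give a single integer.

Answer: 2

Derivation:
Round 1: pos1(id99) recv 32: drop; pos2(id77) recv 99: fwd; pos3(id71) recv 77: fwd; pos4(id61) recv 71: fwd; pos5(id38) recv 61: fwd; pos6(id90) recv 38: drop; pos0(id32) recv 90: fwd
Round 2: pos3(id71) recv 99: fwd; pos4(id61) recv 77: fwd; pos5(id38) recv 71: fwd; pos6(id90) recv 61: drop; pos1(id99) recv 90: drop
Round 3: pos4(id61) recv 99: fwd; pos5(id38) recv 77: fwd; pos6(id90) recv 71: drop
Round 4: pos5(id38) recv 99: fwd; pos6(id90) recv 77: drop
Round 5: pos6(id90) recv 99: fwd
Round 6: pos0(id32) recv 99: fwd
Round 7: pos1(id99) recv 99: ELECTED
Message ID 90 originates at pos 6; dropped at pos 1 in round 2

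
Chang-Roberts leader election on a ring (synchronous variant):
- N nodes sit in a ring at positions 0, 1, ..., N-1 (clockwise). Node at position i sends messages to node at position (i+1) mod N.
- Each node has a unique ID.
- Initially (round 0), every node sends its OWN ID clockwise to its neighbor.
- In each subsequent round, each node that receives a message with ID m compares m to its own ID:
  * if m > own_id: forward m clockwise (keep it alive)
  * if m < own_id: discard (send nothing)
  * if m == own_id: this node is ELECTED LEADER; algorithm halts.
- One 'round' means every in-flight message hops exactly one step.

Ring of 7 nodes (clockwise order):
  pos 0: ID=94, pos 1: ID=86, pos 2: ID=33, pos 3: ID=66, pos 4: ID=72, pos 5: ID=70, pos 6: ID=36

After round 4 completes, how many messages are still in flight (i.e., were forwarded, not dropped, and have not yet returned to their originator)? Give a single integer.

Round 1: pos1(id86) recv 94: fwd; pos2(id33) recv 86: fwd; pos3(id66) recv 33: drop; pos4(id72) recv 66: drop; pos5(id70) recv 72: fwd; pos6(id36) recv 70: fwd; pos0(id94) recv 36: drop
Round 2: pos2(id33) recv 94: fwd; pos3(id66) recv 86: fwd; pos6(id36) recv 72: fwd; pos0(id94) recv 70: drop
Round 3: pos3(id66) recv 94: fwd; pos4(id72) recv 86: fwd; pos0(id94) recv 72: drop
Round 4: pos4(id72) recv 94: fwd; pos5(id70) recv 86: fwd
After round 4: 2 messages still in flight

Answer: 2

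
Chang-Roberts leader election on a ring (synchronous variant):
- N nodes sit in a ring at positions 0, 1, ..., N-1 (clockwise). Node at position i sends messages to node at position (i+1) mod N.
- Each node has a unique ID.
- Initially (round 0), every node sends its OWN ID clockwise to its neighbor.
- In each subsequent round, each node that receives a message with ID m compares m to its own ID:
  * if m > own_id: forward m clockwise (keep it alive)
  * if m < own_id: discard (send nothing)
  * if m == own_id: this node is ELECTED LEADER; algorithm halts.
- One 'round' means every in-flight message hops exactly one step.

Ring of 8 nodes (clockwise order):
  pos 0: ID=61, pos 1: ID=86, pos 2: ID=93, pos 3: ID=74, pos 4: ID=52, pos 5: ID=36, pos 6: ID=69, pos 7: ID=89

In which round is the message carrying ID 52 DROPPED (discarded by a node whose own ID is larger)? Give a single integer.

Answer: 2

Derivation:
Round 1: pos1(id86) recv 61: drop; pos2(id93) recv 86: drop; pos3(id74) recv 93: fwd; pos4(id52) recv 74: fwd; pos5(id36) recv 52: fwd; pos6(id69) recv 36: drop; pos7(id89) recv 69: drop; pos0(id61) recv 89: fwd
Round 2: pos4(id52) recv 93: fwd; pos5(id36) recv 74: fwd; pos6(id69) recv 52: drop; pos1(id86) recv 89: fwd
Round 3: pos5(id36) recv 93: fwd; pos6(id69) recv 74: fwd; pos2(id93) recv 89: drop
Round 4: pos6(id69) recv 93: fwd; pos7(id89) recv 74: drop
Round 5: pos7(id89) recv 93: fwd
Round 6: pos0(id61) recv 93: fwd
Round 7: pos1(id86) recv 93: fwd
Round 8: pos2(id93) recv 93: ELECTED
Message ID 52 originates at pos 4; dropped at pos 6 in round 2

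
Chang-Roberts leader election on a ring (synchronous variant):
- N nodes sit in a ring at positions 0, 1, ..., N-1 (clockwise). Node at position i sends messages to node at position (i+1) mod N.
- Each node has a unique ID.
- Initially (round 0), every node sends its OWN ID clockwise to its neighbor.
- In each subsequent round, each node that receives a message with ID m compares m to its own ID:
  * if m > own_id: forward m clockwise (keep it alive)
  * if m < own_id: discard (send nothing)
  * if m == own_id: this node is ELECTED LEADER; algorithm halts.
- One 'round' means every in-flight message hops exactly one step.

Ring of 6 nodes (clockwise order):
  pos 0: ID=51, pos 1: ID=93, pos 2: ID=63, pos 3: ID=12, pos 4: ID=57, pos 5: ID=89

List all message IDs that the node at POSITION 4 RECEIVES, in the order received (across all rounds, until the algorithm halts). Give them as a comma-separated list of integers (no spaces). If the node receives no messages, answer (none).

Round 1: pos1(id93) recv 51: drop; pos2(id63) recv 93: fwd; pos3(id12) recv 63: fwd; pos4(id57) recv 12: drop; pos5(id89) recv 57: drop; pos0(id51) recv 89: fwd
Round 2: pos3(id12) recv 93: fwd; pos4(id57) recv 63: fwd; pos1(id93) recv 89: drop
Round 3: pos4(id57) recv 93: fwd; pos5(id89) recv 63: drop
Round 4: pos5(id89) recv 93: fwd
Round 5: pos0(id51) recv 93: fwd
Round 6: pos1(id93) recv 93: ELECTED

Answer: 12,63,93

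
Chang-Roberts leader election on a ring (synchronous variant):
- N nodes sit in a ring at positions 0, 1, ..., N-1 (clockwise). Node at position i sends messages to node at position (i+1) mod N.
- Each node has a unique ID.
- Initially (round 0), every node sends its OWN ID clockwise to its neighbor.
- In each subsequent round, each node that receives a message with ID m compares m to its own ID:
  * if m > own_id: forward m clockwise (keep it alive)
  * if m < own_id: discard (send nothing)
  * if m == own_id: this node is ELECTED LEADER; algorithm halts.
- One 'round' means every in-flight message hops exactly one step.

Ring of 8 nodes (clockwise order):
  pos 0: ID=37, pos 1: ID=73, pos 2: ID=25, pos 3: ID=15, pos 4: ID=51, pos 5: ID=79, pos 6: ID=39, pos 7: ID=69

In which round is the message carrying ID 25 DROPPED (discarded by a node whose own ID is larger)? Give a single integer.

Answer: 2

Derivation:
Round 1: pos1(id73) recv 37: drop; pos2(id25) recv 73: fwd; pos3(id15) recv 25: fwd; pos4(id51) recv 15: drop; pos5(id79) recv 51: drop; pos6(id39) recv 79: fwd; pos7(id69) recv 39: drop; pos0(id37) recv 69: fwd
Round 2: pos3(id15) recv 73: fwd; pos4(id51) recv 25: drop; pos7(id69) recv 79: fwd; pos1(id73) recv 69: drop
Round 3: pos4(id51) recv 73: fwd; pos0(id37) recv 79: fwd
Round 4: pos5(id79) recv 73: drop; pos1(id73) recv 79: fwd
Round 5: pos2(id25) recv 79: fwd
Round 6: pos3(id15) recv 79: fwd
Round 7: pos4(id51) recv 79: fwd
Round 8: pos5(id79) recv 79: ELECTED
Message ID 25 originates at pos 2; dropped at pos 4 in round 2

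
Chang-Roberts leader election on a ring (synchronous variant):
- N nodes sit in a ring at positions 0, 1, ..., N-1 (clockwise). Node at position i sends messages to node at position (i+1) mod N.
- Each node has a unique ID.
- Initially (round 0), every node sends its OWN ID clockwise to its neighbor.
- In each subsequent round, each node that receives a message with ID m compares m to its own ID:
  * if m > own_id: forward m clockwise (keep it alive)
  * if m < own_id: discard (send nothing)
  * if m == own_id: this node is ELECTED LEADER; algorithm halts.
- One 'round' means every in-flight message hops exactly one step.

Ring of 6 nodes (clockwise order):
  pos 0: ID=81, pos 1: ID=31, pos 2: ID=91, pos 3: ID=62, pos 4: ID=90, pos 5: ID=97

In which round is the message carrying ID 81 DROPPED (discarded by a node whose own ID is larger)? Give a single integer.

Round 1: pos1(id31) recv 81: fwd; pos2(id91) recv 31: drop; pos3(id62) recv 91: fwd; pos4(id90) recv 62: drop; pos5(id97) recv 90: drop; pos0(id81) recv 97: fwd
Round 2: pos2(id91) recv 81: drop; pos4(id90) recv 91: fwd; pos1(id31) recv 97: fwd
Round 3: pos5(id97) recv 91: drop; pos2(id91) recv 97: fwd
Round 4: pos3(id62) recv 97: fwd
Round 5: pos4(id90) recv 97: fwd
Round 6: pos5(id97) recv 97: ELECTED
Message ID 81 originates at pos 0; dropped at pos 2 in round 2

Answer: 2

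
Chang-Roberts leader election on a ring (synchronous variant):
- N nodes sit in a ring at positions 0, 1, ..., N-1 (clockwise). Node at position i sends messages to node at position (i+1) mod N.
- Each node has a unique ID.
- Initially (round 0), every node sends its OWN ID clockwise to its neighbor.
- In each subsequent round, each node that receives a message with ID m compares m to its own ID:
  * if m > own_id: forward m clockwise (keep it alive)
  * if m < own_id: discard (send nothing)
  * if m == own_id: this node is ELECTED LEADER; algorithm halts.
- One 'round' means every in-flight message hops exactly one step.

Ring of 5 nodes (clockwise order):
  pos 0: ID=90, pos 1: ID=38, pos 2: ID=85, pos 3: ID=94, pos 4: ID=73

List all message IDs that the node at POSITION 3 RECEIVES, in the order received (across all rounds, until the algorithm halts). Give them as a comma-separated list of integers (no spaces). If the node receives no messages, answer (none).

Round 1: pos1(id38) recv 90: fwd; pos2(id85) recv 38: drop; pos3(id94) recv 85: drop; pos4(id73) recv 94: fwd; pos0(id90) recv 73: drop
Round 2: pos2(id85) recv 90: fwd; pos0(id90) recv 94: fwd
Round 3: pos3(id94) recv 90: drop; pos1(id38) recv 94: fwd
Round 4: pos2(id85) recv 94: fwd
Round 5: pos3(id94) recv 94: ELECTED

Answer: 85,90,94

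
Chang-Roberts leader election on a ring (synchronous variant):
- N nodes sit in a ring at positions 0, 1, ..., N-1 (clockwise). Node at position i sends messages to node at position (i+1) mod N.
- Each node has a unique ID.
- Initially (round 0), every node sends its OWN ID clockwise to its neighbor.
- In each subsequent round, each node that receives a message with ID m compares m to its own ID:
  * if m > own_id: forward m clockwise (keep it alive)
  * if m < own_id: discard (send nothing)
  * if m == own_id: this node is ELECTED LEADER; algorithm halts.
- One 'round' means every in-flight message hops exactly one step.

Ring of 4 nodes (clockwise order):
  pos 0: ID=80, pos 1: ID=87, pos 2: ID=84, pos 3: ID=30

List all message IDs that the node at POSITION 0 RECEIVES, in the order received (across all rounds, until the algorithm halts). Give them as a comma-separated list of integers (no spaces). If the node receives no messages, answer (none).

Round 1: pos1(id87) recv 80: drop; pos2(id84) recv 87: fwd; pos3(id30) recv 84: fwd; pos0(id80) recv 30: drop
Round 2: pos3(id30) recv 87: fwd; pos0(id80) recv 84: fwd
Round 3: pos0(id80) recv 87: fwd; pos1(id87) recv 84: drop
Round 4: pos1(id87) recv 87: ELECTED

Answer: 30,84,87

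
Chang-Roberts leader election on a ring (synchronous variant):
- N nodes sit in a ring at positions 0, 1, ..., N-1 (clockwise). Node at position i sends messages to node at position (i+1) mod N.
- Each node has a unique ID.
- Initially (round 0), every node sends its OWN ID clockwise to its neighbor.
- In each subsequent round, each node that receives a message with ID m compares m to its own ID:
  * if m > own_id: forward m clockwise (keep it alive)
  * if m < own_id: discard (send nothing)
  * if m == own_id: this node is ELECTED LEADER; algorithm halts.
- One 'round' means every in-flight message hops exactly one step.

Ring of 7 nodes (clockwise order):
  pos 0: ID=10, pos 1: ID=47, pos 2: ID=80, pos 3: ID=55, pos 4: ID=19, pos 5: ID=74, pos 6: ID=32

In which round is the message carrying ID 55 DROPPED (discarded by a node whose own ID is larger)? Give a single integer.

Round 1: pos1(id47) recv 10: drop; pos2(id80) recv 47: drop; pos3(id55) recv 80: fwd; pos4(id19) recv 55: fwd; pos5(id74) recv 19: drop; pos6(id32) recv 74: fwd; pos0(id10) recv 32: fwd
Round 2: pos4(id19) recv 80: fwd; pos5(id74) recv 55: drop; pos0(id10) recv 74: fwd; pos1(id47) recv 32: drop
Round 3: pos5(id74) recv 80: fwd; pos1(id47) recv 74: fwd
Round 4: pos6(id32) recv 80: fwd; pos2(id80) recv 74: drop
Round 5: pos0(id10) recv 80: fwd
Round 6: pos1(id47) recv 80: fwd
Round 7: pos2(id80) recv 80: ELECTED
Message ID 55 originates at pos 3; dropped at pos 5 in round 2

Answer: 2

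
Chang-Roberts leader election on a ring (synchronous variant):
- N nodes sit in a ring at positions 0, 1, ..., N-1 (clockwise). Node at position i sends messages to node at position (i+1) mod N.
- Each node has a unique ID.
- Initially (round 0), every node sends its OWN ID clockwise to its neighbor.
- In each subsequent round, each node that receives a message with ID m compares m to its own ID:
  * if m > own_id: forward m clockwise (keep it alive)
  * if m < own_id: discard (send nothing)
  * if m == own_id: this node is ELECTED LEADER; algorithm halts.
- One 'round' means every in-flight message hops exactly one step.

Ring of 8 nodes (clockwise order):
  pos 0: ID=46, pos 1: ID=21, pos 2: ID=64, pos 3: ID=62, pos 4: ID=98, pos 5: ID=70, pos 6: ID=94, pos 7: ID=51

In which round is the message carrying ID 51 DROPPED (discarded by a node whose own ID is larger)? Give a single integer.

Round 1: pos1(id21) recv 46: fwd; pos2(id64) recv 21: drop; pos3(id62) recv 64: fwd; pos4(id98) recv 62: drop; pos5(id70) recv 98: fwd; pos6(id94) recv 70: drop; pos7(id51) recv 94: fwd; pos0(id46) recv 51: fwd
Round 2: pos2(id64) recv 46: drop; pos4(id98) recv 64: drop; pos6(id94) recv 98: fwd; pos0(id46) recv 94: fwd; pos1(id21) recv 51: fwd
Round 3: pos7(id51) recv 98: fwd; pos1(id21) recv 94: fwd; pos2(id64) recv 51: drop
Round 4: pos0(id46) recv 98: fwd; pos2(id64) recv 94: fwd
Round 5: pos1(id21) recv 98: fwd; pos3(id62) recv 94: fwd
Round 6: pos2(id64) recv 98: fwd; pos4(id98) recv 94: drop
Round 7: pos3(id62) recv 98: fwd
Round 8: pos4(id98) recv 98: ELECTED
Message ID 51 originates at pos 7; dropped at pos 2 in round 3

Answer: 3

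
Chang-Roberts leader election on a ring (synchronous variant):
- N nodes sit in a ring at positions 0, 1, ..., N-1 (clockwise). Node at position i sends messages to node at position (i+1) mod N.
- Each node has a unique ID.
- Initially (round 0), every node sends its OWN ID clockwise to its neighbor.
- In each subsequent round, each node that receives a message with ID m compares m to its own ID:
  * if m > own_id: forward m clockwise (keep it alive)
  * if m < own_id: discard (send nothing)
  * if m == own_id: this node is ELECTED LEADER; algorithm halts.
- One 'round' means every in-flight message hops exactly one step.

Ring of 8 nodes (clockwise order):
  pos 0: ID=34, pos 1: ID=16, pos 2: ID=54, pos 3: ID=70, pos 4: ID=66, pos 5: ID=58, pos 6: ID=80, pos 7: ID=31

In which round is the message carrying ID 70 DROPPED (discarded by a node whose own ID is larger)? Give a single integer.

Round 1: pos1(id16) recv 34: fwd; pos2(id54) recv 16: drop; pos3(id70) recv 54: drop; pos4(id66) recv 70: fwd; pos5(id58) recv 66: fwd; pos6(id80) recv 58: drop; pos7(id31) recv 80: fwd; pos0(id34) recv 31: drop
Round 2: pos2(id54) recv 34: drop; pos5(id58) recv 70: fwd; pos6(id80) recv 66: drop; pos0(id34) recv 80: fwd
Round 3: pos6(id80) recv 70: drop; pos1(id16) recv 80: fwd
Round 4: pos2(id54) recv 80: fwd
Round 5: pos3(id70) recv 80: fwd
Round 6: pos4(id66) recv 80: fwd
Round 7: pos5(id58) recv 80: fwd
Round 8: pos6(id80) recv 80: ELECTED
Message ID 70 originates at pos 3; dropped at pos 6 in round 3

Answer: 3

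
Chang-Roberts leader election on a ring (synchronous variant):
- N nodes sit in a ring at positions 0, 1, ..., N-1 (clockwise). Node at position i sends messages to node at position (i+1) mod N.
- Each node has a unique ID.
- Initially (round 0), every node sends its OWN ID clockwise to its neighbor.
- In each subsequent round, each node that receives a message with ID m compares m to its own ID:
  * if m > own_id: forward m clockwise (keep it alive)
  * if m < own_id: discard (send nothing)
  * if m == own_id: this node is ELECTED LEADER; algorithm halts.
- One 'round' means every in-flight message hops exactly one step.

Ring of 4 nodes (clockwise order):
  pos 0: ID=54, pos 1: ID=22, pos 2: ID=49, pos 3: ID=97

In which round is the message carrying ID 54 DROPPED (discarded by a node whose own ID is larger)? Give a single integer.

Answer: 3

Derivation:
Round 1: pos1(id22) recv 54: fwd; pos2(id49) recv 22: drop; pos3(id97) recv 49: drop; pos0(id54) recv 97: fwd
Round 2: pos2(id49) recv 54: fwd; pos1(id22) recv 97: fwd
Round 3: pos3(id97) recv 54: drop; pos2(id49) recv 97: fwd
Round 4: pos3(id97) recv 97: ELECTED
Message ID 54 originates at pos 0; dropped at pos 3 in round 3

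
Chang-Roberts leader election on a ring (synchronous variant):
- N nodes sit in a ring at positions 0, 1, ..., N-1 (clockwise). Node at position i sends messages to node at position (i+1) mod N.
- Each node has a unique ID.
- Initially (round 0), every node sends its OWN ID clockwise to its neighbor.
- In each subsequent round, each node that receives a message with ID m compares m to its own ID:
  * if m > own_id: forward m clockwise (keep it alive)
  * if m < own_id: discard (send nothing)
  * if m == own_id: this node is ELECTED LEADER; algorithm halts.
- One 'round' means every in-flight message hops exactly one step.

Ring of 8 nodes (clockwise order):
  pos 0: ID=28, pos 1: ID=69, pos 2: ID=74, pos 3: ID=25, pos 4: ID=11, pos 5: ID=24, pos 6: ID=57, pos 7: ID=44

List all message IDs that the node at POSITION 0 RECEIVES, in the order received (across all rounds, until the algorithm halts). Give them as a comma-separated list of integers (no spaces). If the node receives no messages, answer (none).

Round 1: pos1(id69) recv 28: drop; pos2(id74) recv 69: drop; pos3(id25) recv 74: fwd; pos4(id11) recv 25: fwd; pos5(id24) recv 11: drop; pos6(id57) recv 24: drop; pos7(id44) recv 57: fwd; pos0(id28) recv 44: fwd
Round 2: pos4(id11) recv 74: fwd; pos5(id24) recv 25: fwd; pos0(id28) recv 57: fwd; pos1(id69) recv 44: drop
Round 3: pos5(id24) recv 74: fwd; pos6(id57) recv 25: drop; pos1(id69) recv 57: drop
Round 4: pos6(id57) recv 74: fwd
Round 5: pos7(id44) recv 74: fwd
Round 6: pos0(id28) recv 74: fwd
Round 7: pos1(id69) recv 74: fwd
Round 8: pos2(id74) recv 74: ELECTED

Answer: 44,57,74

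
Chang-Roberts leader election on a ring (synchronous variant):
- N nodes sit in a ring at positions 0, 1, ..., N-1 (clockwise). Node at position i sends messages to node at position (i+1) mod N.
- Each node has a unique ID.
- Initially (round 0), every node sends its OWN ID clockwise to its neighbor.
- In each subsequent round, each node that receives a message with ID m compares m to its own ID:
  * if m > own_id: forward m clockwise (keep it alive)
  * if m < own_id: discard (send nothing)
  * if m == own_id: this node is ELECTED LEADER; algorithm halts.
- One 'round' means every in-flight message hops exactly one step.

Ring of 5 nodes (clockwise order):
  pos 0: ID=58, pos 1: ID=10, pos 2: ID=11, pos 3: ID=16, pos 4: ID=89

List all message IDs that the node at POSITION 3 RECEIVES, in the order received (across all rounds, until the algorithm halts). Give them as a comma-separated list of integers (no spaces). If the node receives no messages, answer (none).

Answer: 11,58,89

Derivation:
Round 1: pos1(id10) recv 58: fwd; pos2(id11) recv 10: drop; pos3(id16) recv 11: drop; pos4(id89) recv 16: drop; pos0(id58) recv 89: fwd
Round 2: pos2(id11) recv 58: fwd; pos1(id10) recv 89: fwd
Round 3: pos3(id16) recv 58: fwd; pos2(id11) recv 89: fwd
Round 4: pos4(id89) recv 58: drop; pos3(id16) recv 89: fwd
Round 5: pos4(id89) recv 89: ELECTED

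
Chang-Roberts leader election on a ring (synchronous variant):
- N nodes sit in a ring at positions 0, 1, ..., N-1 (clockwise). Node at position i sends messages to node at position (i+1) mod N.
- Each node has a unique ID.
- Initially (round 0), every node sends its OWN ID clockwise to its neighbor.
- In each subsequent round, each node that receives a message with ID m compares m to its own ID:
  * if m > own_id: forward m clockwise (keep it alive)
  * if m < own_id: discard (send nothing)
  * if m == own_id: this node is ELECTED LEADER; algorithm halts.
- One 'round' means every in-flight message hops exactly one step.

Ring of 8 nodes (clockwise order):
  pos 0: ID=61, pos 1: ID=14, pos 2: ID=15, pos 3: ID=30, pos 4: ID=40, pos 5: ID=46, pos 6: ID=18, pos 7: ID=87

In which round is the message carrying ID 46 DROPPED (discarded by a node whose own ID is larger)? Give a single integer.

Answer: 2

Derivation:
Round 1: pos1(id14) recv 61: fwd; pos2(id15) recv 14: drop; pos3(id30) recv 15: drop; pos4(id40) recv 30: drop; pos5(id46) recv 40: drop; pos6(id18) recv 46: fwd; pos7(id87) recv 18: drop; pos0(id61) recv 87: fwd
Round 2: pos2(id15) recv 61: fwd; pos7(id87) recv 46: drop; pos1(id14) recv 87: fwd
Round 3: pos3(id30) recv 61: fwd; pos2(id15) recv 87: fwd
Round 4: pos4(id40) recv 61: fwd; pos3(id30) recv 87: fwd
Round 5: pos5(id46) recv 61: fwd; pos4(id40) recv 87: fwd
Round 6: pos6(id18) recv 61: fwd; pos5(id46) recv 87: fwd
Round 7: pos7(id87) recv 61: drop; pos6(id18) recv 87: fwd
Round 8: pos7(id87) recv 87: ELECTED
Message ID 46 originates at pos 5; dropped at pos 7 in round 2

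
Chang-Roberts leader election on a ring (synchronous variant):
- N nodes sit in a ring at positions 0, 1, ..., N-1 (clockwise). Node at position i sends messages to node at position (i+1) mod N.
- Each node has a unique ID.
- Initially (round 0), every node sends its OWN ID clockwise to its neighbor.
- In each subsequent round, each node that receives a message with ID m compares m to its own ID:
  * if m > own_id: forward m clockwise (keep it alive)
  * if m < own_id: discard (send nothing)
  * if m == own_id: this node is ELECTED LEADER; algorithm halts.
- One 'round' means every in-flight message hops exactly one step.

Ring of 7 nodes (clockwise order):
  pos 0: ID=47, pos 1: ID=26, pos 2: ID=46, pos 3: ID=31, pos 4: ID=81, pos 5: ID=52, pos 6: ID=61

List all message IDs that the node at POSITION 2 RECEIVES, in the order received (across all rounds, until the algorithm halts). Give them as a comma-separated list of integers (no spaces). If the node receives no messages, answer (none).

Round 1: pos1(id26) recv 47: fwd; pos2(id46) recv 26: drop; pos3(id31) recv 46: fwd; pos4(id81) recv 31: drop; pos5(id52) recv 81: fwd; pos6(id61) recv 52: drop; pos0(id47) recv 61: fwd
Round 2: pos2(id46) recv 47: fwd; pos4(id81) recv 46: drop; pos6(id61) recv 81: fwd; pos1(id26) recv 61: fwd
Round 3: pos3(id31) recv 47: fwd; pos0(id47) recv 81: fwd; pos2(id46) recv 61: fwd
Round 4: pos4(id81) recv 47: drop; pos1(id26) recv 81: fwd; pos3(id31) recv 61: fwd
Round 5: pos2(id46) recv 81: fwd; pos4(id81) recv 61: drop
Round 6: pos3(id31) recv 81: fwd
Round 7: pos4(id81) recv 81: ELECTED

Answer: 26,47,61,81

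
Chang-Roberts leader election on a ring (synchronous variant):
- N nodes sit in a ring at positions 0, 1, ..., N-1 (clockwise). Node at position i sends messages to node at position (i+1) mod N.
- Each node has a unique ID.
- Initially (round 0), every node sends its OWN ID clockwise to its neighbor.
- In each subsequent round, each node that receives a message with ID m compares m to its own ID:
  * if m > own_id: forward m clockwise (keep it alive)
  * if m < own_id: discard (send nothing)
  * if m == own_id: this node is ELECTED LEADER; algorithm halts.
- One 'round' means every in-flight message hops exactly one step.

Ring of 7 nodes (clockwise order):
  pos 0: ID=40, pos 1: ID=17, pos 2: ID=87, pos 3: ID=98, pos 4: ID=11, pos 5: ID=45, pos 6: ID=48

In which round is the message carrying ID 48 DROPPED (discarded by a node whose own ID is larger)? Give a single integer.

Answer: 3

Derivation:
Round 1: pos1(id17) recv 40: fwd; pos2(id87) recv 17: drop; pos3(id98) recv 87: drop; pos4(id11) recv 98: fwd; pos5(id45) recv 11: drop; pos6(id48) recv 45: drop; pos0(id40) recv 48: fwd
Round 2: pos2(id87) recv 40: drop; pos5(id45) recv 98: fwd; pos1(id17) recv 48: fwd
Round 3: pos6(id48) recv 98: fwd; pos2(id87) recv 48: drop
Round 4: pos0(id40) recv 98: fwd
Round 5: pos1(id17) recv 98: fwd
Round 6: pos2(id87) recv 98: fwd
Round 7: pos3(id98) recv 98: ELECTED
Message ID 48 originates at pos 6; dropped at pos 2 in round 3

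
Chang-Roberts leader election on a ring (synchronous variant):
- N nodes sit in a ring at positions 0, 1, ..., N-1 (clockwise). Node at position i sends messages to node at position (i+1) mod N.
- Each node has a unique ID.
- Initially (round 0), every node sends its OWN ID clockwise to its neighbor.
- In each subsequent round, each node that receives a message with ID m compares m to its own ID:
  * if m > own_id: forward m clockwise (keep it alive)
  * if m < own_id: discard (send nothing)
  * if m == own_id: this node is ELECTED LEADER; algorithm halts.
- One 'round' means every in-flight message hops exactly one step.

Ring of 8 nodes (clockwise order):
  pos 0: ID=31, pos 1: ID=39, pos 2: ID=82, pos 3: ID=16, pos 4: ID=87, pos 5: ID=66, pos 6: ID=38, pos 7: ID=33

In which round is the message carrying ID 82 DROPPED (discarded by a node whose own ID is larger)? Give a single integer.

Answer: 2

Derivation:
Round 1: pos1(id39) recv 31: drop; pos2(id82) recv 39: drop; pos3(id16) recv 82: fwd; pos4(id87) recv 16: drop; pos5(id66) recv 87: fwd; pos6(id38) recv 66: fwd; pos7(id33) recv 38: fwd; pos0(id31) recv 33: fwd
Round 2: pos4(id87) recv 82: drop; pos6(id38) recv 87: fwd; pos7(id33) recv 66: fwd; pos0(id31) recv 38: fwd; pos1(id39) recv 33: drop
Round 3: pos7(id33) recv 87: fwd; pos0(id31) recv 66: fwd; pos1(id39) recv 38: drop
Round 4: pos0(id31) recv 87: fwd; pos1(id39) recv 66: fwd
Round 5: pos1(id39) recv 87: fwd; pos2(id82) recv 66: drop
Round 6: pos2(id82) recv 87: fwd
Round 7: pos3(id16) recv 87: fwd
Round 8: pos4(id87) recv 87: ELECTED
Message ID 82 originates at pos 2; dropped at pos 4 in round 2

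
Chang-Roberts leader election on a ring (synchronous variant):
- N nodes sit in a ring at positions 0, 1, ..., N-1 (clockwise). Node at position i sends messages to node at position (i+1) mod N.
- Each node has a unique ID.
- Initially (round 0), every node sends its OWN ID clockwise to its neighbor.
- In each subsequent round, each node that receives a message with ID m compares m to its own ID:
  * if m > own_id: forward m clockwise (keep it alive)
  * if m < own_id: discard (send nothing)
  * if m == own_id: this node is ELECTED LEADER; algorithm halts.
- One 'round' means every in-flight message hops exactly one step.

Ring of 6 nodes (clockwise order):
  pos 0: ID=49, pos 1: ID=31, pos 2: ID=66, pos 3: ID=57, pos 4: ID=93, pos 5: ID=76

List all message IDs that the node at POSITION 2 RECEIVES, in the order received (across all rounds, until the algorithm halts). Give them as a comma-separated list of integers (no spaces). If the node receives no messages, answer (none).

Answer: 31,49,76,93

Derivation:
Round 1: pos1(id31) recv 49: fwd; pos2(id66) recv 31: drop; pos3(id57) recv 66: fwd; pos4(id93) recv 57: drop; pos5(id76) recv 93: fwd; pos0(id49) recv 76: fwd
Round 2: pos2(id66) recv 49: drop; pos4(id93) recv 66: drop; pos0(id49) recv 93: fwd; pos1(id31) recv 76: fwd
Round 3: pos1(id31) recv 93: fwd; pos2(id66) recv 76: fwd
Round 4: pos2(id66) recv 93: fwd; pos3(id57) recv 76: fwd
Round 5: pos3(id57) recv 93: fwd; pos4(id93) recv 76: drop
Round 6: pos4(id93) recv 93: ELECTED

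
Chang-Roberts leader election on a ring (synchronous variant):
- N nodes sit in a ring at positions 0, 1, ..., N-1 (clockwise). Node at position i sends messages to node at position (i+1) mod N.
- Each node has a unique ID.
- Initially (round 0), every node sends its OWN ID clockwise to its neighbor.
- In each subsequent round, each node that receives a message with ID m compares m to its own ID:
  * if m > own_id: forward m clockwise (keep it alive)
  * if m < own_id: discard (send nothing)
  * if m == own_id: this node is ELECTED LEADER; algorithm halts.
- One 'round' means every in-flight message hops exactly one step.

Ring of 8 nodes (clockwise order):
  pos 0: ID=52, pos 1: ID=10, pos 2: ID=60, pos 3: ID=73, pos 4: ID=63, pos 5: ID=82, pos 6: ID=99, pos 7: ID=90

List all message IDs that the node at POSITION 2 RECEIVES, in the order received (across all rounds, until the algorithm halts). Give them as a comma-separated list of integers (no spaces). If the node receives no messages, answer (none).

Round 1: pos1(id10) recv 52: fwd; pos2(id60) recv 10: drop; pos3(id73) recv 60: drop; pos4(id63) recv 73: fwd; pos5(id82) recv 63: drop; pos6(id99) recv 82: drop; pos7(id90) recv 99: fwd; pos0(id52) recv 90: fwd
Round 2: pos2(id60) recv 52: drop; pos5(id82) recv 73: drop; pos0(id52) recv 99: fwd; pos1(id10) recv 90: fwd
Round 3: pos1(id10) recv 99: fwd; pos2(id60) recv 90: fwd
Round 4: pos2(id60) recv 99: fwd; pos3(id73) recv 90: fwd
Round 5: pos3(id73) recv 99: fwd; pos4(id63) recv 90: fwd
Round 6: pos4(id63) recv 99: fwd; pos5(id82) recv 90: fwd
Round 7: pos5(id82) recv 99: fwd; pos6(id99) recv 90: drop
Round 8: pos6(id99) recv 99: ELECTED

Answer: 10,52,90,99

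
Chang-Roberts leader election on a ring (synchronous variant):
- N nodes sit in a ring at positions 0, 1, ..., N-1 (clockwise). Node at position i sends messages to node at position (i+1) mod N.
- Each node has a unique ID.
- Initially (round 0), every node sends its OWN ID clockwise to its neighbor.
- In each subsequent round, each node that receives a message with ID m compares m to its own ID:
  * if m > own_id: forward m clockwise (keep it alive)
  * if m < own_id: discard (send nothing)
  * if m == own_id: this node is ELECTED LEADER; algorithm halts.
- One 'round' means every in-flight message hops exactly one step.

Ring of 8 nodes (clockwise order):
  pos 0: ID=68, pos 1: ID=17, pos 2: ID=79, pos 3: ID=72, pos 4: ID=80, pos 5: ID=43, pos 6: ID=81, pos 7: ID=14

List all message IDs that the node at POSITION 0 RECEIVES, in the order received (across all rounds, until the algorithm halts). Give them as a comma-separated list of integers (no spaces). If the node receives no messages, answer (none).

Answer: 14,81

Derivation:
Round 1: pos1(id17) recv 68: fwd; pos2(id79) recv 17: drop; pos3(id72) recv 79: fwd; pos4(id80) recv 72: drop; pos5(id43) recv 80: fwd; pos6(id81) recv 43: drop; pos7(id14) recv 81: fwd; pos0(id68) recv 14: drop
Round 2: pos2(id79) recv 68: drop; pos4(id80) recv 79: drop; pos6(id81) recv 80: drop; pos0(id68) recv 81: fwd
Round 3: pos1(id17) recv 81: fwd
Round 4: pos2(id79) recv 81: fwd
Round 5: pos3(id72) recv 81: fwd
Round 6: pos4(id80) recv 81: fwd
Round 7: pos5(id43) recv 81: fwd
Round 8: pos6(id81) recv 81: ELECTED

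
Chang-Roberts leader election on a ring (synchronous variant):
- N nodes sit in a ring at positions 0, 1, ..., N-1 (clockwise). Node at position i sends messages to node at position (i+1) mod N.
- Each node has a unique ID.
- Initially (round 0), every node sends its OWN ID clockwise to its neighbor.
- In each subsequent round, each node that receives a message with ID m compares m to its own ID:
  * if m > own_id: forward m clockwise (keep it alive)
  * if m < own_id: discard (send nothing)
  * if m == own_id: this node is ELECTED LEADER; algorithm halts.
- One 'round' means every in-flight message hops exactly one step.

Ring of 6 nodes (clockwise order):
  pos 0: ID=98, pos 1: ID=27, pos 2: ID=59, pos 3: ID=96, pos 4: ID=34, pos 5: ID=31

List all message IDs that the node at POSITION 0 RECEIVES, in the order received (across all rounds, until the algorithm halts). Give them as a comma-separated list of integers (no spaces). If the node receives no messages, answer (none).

Answer: 31,34,96,98

Derivation:
Round 1: pos1(id27) recv 98: fwd; pos2(id59) recv 27: drop; pos3(id96) recv 59: drop; pos4(id34) recv 96: fwd; pos5(id31) recv 34: fwd; pos0(id98) recv 31: drop
Round 2: pos2(id59) recv 98: fwd; pos5(id31) recv 96: fwd; pos0(id98) recv 34: drop
Round 3: pos3(id96) recv 98: fwd; pos0(id98) recv 96: drop
Round 4: pos4(id34) recv 98: fwd
Round 5: pos5(id31) recv 98: fwd
Round 6: pos0(id98) recv 98: ELECTED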